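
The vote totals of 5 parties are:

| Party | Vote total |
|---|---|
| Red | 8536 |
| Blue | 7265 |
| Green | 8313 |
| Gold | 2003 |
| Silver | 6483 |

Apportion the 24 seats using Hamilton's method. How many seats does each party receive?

The standard divisor is 32600/24 ≈ 1358.333.
Standard quotas: Red 6.2842, Blue 5.3485, Green 6.1200, Gold 1.4746, Silver 4.7728.
Lower quotas: Red 6, Blue 5, Green 6, Gold 1, Silver 4 (sum 22, leaving 2 seats).
Remainders in descending order: Silver 0.7728, Gold 0.4746, Blue 0.3485, Red 0.2842, Green 0.1200.
Largest remainders: Silver, Gold receive the extra seats.

Red 6, Blue 5, Green 6, Gold 2, Silver 5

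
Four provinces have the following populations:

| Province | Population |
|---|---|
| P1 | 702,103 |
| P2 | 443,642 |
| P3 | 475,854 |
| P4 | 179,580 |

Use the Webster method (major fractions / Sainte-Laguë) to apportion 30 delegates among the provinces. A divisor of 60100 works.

With modified divisor 60100: modified quotas P1 11.682, P2 7.382, P3 7.918, P4 2.988.
Rounding to the nearest integer: P1 12, P2 7, P3 8, P4 3 (total 30).

P1 12; P2 7; P3 8; P4 3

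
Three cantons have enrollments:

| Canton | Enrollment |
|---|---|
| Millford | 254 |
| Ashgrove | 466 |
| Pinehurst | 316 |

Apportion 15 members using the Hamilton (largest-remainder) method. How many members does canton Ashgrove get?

7

Standard divisor: 1036 ÷ 15 ≈ 69.067.
Standard quotas: Millford 3.678, Ashgrove 6.747, Pinehurst 4.575.
Lower quotas: Millford 3, Ashgrove 6, Pinehurst 4 (sum 13, leaving 2 seats).
Remainders in descending order: Ashgrove 0.747, Millford 0.678, Pinehurst 0.575.
Largest remainders: Ashgrove, Millford receive the extra seats.
Ashgrove receives 7.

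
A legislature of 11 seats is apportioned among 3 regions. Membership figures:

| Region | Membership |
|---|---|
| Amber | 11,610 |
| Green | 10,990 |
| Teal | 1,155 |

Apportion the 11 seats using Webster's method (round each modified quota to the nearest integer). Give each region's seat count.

Amber 5, Green 5, Teal 1

Standard divisor 23755/11 ≈ 2159.545; standard quotas: Amber 5.376, Green 5.089, Teal 0.535.
Rounding to the nearest integer gives Amber 5, Green 5, Teal 1 — total 11, matching the house size, so no adjustment is needed.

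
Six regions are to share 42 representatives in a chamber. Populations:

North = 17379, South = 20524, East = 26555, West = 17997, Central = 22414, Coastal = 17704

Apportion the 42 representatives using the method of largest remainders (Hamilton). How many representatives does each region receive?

North: 6, South: 7, East: 9, West: 6, Central: 8, Coastal: 6

Standard divisor: 122573 ÷ 42 ≈ 2918.405.
Standard quotas: North 5.9550, South 7.0326, East 9.0991, West 6.1667, Central 7.6802, Coastal 6.0663.
Lower quotas: North 5, South 7, East 9, West 6, Central 7, Coastal 6 (sum 40, leaving 2 seats).
Remainders in descending order: North 0.9550, Central 0.6802, West 0.1667, East 0.0991, Coastal 0.0663, South 0.0326.
Largest remainders: North, Central receive the extra seats.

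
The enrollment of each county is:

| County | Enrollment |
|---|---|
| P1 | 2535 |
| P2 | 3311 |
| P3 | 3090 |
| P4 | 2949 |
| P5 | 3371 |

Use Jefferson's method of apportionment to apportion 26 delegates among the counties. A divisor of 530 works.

With modified divisor 530: modified quotas P1 4.783, P2 6.247, P3 5.830, P4 5.564, P5 6.360.
Rounding down: P1 4, P2 6, P3 5, P4 5, P5 6 (total 26).

P1=4; P2=6; P3=5; P4=5; P5=6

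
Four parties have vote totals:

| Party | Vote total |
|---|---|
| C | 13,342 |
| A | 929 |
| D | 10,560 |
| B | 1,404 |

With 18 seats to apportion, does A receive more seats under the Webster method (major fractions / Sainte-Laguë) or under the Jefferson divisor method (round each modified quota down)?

Webster: C 9, A 1, D 7, B 1.
Jefferson: C 10, A 0, D 7, B 1.
A gets 1 under Webster and 0 under Jefferson.

Webster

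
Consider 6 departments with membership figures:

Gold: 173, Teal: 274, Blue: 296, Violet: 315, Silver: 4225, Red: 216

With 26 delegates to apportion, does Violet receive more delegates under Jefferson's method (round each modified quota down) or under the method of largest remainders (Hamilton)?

Hamilton

Jefferson: Gold 0, Teal 1, Blue 1, Violet 1, Silver 22, Red 1.
Hamilton: Gold 1, Teal 1, Blue 1, Violet 2, Silver 20, Red 1.
Violet gets 1 under Jefferson and 2 under Hamilton.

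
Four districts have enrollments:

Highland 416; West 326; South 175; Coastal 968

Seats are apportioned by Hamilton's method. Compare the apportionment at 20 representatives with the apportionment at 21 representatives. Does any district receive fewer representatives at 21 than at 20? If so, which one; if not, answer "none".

West

At 20 seats: Highland 4, West 4, South 2, Coastal 10.
At 21 seats: Highland 5, West 3, South 2, Coastal 11.
West drops from 4 to 3.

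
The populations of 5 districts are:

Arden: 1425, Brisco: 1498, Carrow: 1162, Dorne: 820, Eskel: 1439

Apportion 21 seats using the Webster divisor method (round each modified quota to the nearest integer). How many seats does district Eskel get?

5

Standard divisor 6344/21 ≈ 302.095; standard quotas: Arden 4.717, Brisco 4.959, Carrow 3.846, Dorne 2.714, Eskel 4.763.
Rounding to the nearest integer gives 5, 5, 4, 3, 5 = 22 seats, so the divisor must be adjusted.
With modified divisor 318.2: modified quotas Arden 4.478, Brisco 4.708, Carrow 3.652, Dorne 2.577, Eskel 4.522.
Rounding to the nearest integer: Arden 4, Brisco 5, Carrow 4, Dorne 3, Eskel 5 (total 21).
Eskel receives 5.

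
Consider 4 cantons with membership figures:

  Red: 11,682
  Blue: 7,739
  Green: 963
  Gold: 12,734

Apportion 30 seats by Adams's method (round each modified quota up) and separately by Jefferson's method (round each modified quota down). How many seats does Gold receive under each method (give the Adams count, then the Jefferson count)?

Adams: Red 11, Blue 7, Green 1, Gold 11.
Jefferson: Red 11, Blue 7, Green 0, Gold 12.
Gold gets 11 under Adams and 12 under Jefferson.

11 and 12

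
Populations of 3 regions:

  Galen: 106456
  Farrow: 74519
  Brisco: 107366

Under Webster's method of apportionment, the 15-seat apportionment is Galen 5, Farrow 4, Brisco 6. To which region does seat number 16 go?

Galen

Priority for the next seat is population ÷ (current seats + 0.5).
Priorities: Galen 19355.636, Farrow 16559.778, Brisco 16517.846.
Highest priority: Galen.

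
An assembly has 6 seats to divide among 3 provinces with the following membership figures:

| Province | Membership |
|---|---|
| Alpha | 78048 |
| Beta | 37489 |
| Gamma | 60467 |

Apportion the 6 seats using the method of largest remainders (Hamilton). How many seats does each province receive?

Alpha=3; Beta=1; Gamma=2

Total 176004; standard divisor 176004/6 = 29334.
Standard quotas: Alpha 2.6607, Beta 1.2780, Gamma 2.0613.
Lower quotas: Alpha 2, Beta 1, Gamma 2 (sum 5, leaving 1 seat).
Remainders in descending order: Alpha 0.6607, Beta 0.2780, Gamma 0.0613.
The surplus seat goes to Alpha.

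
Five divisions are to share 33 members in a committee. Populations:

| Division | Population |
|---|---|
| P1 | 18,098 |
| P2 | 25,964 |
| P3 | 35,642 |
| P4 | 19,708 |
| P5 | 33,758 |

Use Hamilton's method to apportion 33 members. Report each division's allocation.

P1=5; P2=6; P3=9; P4=5; P5=8

The standard divisor is 133170/33 ≈ 4035.455.
Standard quotas: P1 4.4847, P2 6.4340, P3 8.8322, P4 4.8837, P5 8.3654.
Lower quotas: P1 4, P2 6, P3 8, P4 4, P5 8 (sum 30, leaving 3 seats).
Remainders in descending order: P4 0.8837, P3 0.8322, P1 0.4847, P2 0.4340, P5 0.3654.
The surplus seats go to P4, P3, P1.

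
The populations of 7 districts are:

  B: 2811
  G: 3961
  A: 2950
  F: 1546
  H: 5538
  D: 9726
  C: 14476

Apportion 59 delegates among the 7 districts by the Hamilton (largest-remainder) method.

B 4, G 6, A 4, F 2, H 8, D 14, C 21

Total 41008; standard divisor 41008/59 ≈ 695.051.
Standard quotas: B 4.0443, G 5.6989, A 4.2443, F 2.2243, H 7.9678, D 13.9932, C 20.8273.
Lower quotas: B 4, G 5, A 4, F 2, H 7, D 13, C 20 (sum 55, leaving 4 seats).
Remainders in descending order: D 0.9932, H 0.9678, C 0.8273, G 0.6989, A 0.2443, F 0.2243, B 0.0443.
Largest remainders: D, H, C, G receive the extra seats.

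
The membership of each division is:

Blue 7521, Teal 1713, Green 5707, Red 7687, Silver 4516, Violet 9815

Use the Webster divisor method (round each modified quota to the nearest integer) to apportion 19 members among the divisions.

Standard divisor 36959/19 ≈ 1945.211; standard quotas: Blue 3.866, Teal 0.881, Green 2.934, Red 3.952, Silver 2.322, Violet 5.046.
Rounding to the nearest integer gives Blue 4, Teal 1, Green 3, Red 4, Silver 2, Violet 5 — total 19, matching the house size, so no adjustment is needed.

Blue 4, Teal 1, Green 3, Red 4, Silver 2, Violet 5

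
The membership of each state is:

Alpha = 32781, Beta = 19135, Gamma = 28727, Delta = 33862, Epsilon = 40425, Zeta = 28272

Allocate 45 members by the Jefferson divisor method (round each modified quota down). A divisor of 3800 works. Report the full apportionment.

With modified divisor 3800: modified quotas Alpha 8.627, Beta 5.036, Gamma 7.560, Delta 8.911, Epsilon 10.638, Zeta 7.440.
Rounding down: Alpha 8, Beta 5, Gamma 7, Delta 8, Epsilon 10, Zeta 7 (total 45).

Alpha 8, Beta 5, Gamma 7, Delta 8, Epsilon 10, Zeta 7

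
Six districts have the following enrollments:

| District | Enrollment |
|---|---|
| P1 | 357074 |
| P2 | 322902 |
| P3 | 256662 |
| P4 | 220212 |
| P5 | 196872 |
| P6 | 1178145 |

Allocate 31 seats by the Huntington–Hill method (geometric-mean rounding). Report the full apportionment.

P1=4, P2=4, P3=3, P4=3, P5=2, P6=15

With divisor 80836: modified quotas P1 4.417, P2 3.995, P3 3.175, P4 2.724, P5 2.435, P6 14.575.
Geometric-mean thresholds: P1 √(4·5)=4.472, P2 √(3·4)=3.464, P3 √(3·4)=3.464, P4 √(2·3)=2.449, P5 √(2·3)=2.449, P6 √(14·15)=14.491.
Each quota rounded against its threshold gives P1 4, P2 4, P3 3, P4 3, P5 2, P6 15 (total 31).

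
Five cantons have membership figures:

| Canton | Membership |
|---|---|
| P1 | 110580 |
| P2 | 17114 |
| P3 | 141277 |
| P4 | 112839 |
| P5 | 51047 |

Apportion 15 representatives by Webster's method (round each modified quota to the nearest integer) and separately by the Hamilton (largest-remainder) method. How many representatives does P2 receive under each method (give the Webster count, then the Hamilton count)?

1 and 0

Webster: P1 4, P2 1, P3 4, P4 4, P5 2.
Hamilton: P1 4, P2 0, P3 5, P4 4, P5 2.
P2 gets 1 under Webster and 0 under Hamilton.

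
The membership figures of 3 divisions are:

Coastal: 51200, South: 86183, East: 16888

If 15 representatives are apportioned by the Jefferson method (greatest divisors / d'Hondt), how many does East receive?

Standard divisor 154271/15 ≈ 10284.733; standard quotas: Coastal 4.978, South 8.380, East 1.642.
Rounding down gives 4, 8, 1 = 13 seats, so the divisor must be adjusted.
With modified divisor 9100: modified quotas Coastal 5.626, South 9.471, East 1.856.
Rounding down: Coastal 5, South 9, East 1 (total 15).
East receives 1.

1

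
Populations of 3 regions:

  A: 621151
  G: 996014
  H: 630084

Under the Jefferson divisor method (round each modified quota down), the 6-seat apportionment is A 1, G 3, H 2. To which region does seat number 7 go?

A

Priority for the next seat is population ÷ (current seats + 1).
Priorities: A 310575.500, G 249003.500, H 210028.000.
Highest priority: A.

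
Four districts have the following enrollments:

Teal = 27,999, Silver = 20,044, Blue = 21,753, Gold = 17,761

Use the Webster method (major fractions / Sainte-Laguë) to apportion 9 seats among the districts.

Teal=3, Silver=2, Blue=2, Gold=2

Standard divisor 87557/9 ≈ 9728.556; standard quotas: Teal 2.878, Silver 2.060, Blue 2.236, Gold 1.826.
Rounding to the nearest integer gives Teal 3, Silver 2, Blue 2, Gold 2 — total 9, matching the house size, so no adjustment is needed.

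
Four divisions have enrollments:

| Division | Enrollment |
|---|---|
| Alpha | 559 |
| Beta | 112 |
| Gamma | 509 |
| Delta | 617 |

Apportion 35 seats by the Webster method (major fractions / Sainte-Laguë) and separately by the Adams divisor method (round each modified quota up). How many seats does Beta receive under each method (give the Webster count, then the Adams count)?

Webster: Alpha 11, Beta 2, Gamma 10, Delta 12.
Adams: Alpha 10, Beta 3, Gamma 10, Delta 12.
Beta gets 2 under Webster and 3 under Adams.

2 and 3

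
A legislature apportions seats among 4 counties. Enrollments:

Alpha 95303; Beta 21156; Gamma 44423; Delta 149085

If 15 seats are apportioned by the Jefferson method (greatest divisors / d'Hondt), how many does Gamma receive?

Standard divisor 309967/15 ≈ 20664.467; standard quotas: Alpha 4.612, Beta 1.024, Gamma 2.150, Delta 7.215.
Rounding down gives 4, 1, 2, 7 = 14 seats, so the divisor must be adjusted.
With modified divisor 18800: modified quotas Alpha 5.069, Beta 1.125, Gamma 2.363, Delta 7.930.
Rounding down: Alpha 5, Beta 1, Gamma 2, Delta 7 (total 15).
Gamma receives 2.

2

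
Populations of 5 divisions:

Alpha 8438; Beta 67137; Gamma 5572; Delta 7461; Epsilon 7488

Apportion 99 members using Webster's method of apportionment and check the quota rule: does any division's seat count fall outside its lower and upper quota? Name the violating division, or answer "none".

Beta

Standard quotas: Alpha 8.693, Beta 69.166, Gamma 5.740, Delta 7.686, Epsilon 7.714.
Webster allocation: Alpha 9, Beta 68, Gamma 6, Delta 8, Epsilon 8.
Beta has quota 69.166 (lower 69, upper 70) but receives 68 — outside the quota interval.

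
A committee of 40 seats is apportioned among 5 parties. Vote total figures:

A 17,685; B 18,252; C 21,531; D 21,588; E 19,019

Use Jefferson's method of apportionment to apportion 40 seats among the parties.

Standard divisor 98075/40 ≈ 2451.875; standard quotas: A 7.213, B 7.444, C 8.781, D 8.805, E 7.757.
Rounding down gives 7, 7, 8, 8, 7 = 37 seats, so the divisor must be adjusted.
With modified divisor 2300: modified quotas A 7.689, B 7.936, C 9.361, D 9.386, E 8.269.
Rounding down: A 7, B 7, C 9, D 9, E 8 (total 40).

A 7; B 7; C 9; D 9; E 8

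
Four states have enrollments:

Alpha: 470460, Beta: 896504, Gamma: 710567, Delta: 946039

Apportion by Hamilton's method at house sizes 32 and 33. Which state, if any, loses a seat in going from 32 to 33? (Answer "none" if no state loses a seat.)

none

At 32 seats: Alpha 5, Beta 9, Gamma 8, Delta 10.
At 33 seats: Alpha 5, Beta 10, Gamma 8, Delta 10.
No state's allocation decreased.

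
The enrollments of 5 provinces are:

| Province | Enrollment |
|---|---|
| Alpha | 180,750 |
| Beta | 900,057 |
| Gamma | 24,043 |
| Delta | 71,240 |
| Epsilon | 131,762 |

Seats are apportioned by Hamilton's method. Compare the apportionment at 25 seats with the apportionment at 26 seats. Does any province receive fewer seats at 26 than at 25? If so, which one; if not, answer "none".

Gamma

At 25 seats: Alpha 3, Beta 17, Gamma 1, Delta 1, Epsilon 3.
At 26 seats: Alpha 4, Beta 18, Gamma 0, Delta 1, Epsilon 3.
Gamma drops from 1 to 0.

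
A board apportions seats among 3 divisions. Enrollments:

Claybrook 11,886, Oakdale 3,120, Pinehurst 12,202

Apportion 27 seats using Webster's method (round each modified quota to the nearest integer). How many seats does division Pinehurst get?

12

Standard divisor 27208/27 ≈ 1007.704; standard quotas: Claybrook 11.795, Oakdale 3.096, Pinehurst 12.109.
Rounding to the nearest integer gives Claybrook 12, Oakdale 3, Pinehurst 12 — total 27, matching the house size, so no adjustment is needed.
Pinehurst receives 12.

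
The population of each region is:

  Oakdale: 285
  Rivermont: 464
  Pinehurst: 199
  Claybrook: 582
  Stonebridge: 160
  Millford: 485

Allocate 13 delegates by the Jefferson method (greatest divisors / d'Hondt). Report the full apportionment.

Oakdale=1, Rivermont=3, Pinehurst=1, Claybrook=4, Stonebridge=1, Millford=3

Standard divisor 2175/13 ≈ 167.308; standard quotas: Oakdale 1.703, Rivermont 2.773, Pinehurst 1.189, Claybrook 3.479, Stonebridge 0.956, Millford 2.899.
Rounding down gives 1, 2, 1, 3, 0, 2 = 9 seats, so the divisor must be adjusted.
With modified divisor 144: modified quotas Oakdale 1.979, Rivermont 3.222, Pinehurst 1.382, Claybrook 4.042, Stonebridge 1.111, Millford 3.368.
Rounding down: Oakdale 1, Rivermont 3, Pinehurst 1, Claybrook 4, Stonebridge 1, Millford 3 (total 13).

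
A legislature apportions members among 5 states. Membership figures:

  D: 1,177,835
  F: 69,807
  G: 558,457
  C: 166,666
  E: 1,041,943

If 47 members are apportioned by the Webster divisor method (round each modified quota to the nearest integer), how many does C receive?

3

Standard divisor 3014708/47 ≈ 64142.723; standard quotas: D 18.363, F 1.088, G 8.706, C 2.598, E 16.244.
Rounding to the nearest integer gives D 18, F 1, G 9, C 3, E 16 — total 47, matching the house size, so no adjustment is needed.
C receives 3.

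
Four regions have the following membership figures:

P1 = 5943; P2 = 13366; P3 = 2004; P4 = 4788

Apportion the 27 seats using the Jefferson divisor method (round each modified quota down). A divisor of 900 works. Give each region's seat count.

With modified divisor 900: modified quotas P1 6.603, P2 14.851, P3 2.227, P4 5.320.
Rounding down: P1 6, P2 14, P3 2, P4 5 (total 27).

P1 6, P2 14, P3 2, P4 5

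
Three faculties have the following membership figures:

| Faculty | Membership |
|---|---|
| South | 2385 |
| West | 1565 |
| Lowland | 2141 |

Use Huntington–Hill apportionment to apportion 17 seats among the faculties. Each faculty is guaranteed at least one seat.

With divisor 359: modified quotas South 6.643, West 4.359, Lowland 5.964.
Geometric-mean thresholds: South √(6·7)=6.481, West √(4·5)=4.472, Lowland √(5·6)=5.477.
Each quota rounded against its threshold gives South 7, West 4, Lowland 6 (total 17).

South=7, West=4, Lowland=6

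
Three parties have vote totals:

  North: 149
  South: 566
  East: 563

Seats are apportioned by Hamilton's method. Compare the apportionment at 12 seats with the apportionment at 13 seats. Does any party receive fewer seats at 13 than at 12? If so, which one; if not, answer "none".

North

At 12 seats: North 2, South 5, East 5.
At 13 seats: North 1, South 6, East 6.
North drops from 2 to 1.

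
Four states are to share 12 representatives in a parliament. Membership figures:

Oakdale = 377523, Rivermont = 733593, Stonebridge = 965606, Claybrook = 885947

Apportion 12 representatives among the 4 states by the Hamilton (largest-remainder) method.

Oakdale=1, Rivermont=3, Stonebridge=4, Claybrook=4

The standard divisor is 2962669/12 ≈ 246889.083.
Standard quotas: Oakdale 1.5291, Rivermont 2.9713, Stonebridge 3.9111, Claybrook 3.5884.
Lower quotas: Oakdale 1, Rivermont 2, Stonebridge 3, Claybrook 3 (sum 9, leaving 3 seats).
Remainders in descending order: Rivermont 0.9713, Stonebridge 0.9111, Claybrook 0.5884, Oakdale 0.5291.
The surplus seats go to Rivermont, Stonebridge, Claybrook.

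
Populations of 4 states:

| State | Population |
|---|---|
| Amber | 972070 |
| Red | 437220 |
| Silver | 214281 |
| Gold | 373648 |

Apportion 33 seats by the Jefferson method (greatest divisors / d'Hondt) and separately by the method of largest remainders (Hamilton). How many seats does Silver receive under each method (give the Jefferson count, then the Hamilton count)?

3 and 4

Jefferson: Amber 17, Red 7, Silver 3, Gold 6.
Hamilton: Amber 16, Red 7, Silver 4, Gold 6.
Silver gets 3 under Jefferson and 4 under Hamilton.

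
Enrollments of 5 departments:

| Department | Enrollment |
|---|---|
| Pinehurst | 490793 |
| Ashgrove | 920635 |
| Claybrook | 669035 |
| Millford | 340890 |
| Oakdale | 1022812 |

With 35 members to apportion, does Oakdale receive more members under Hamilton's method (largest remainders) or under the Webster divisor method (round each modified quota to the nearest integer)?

Hamilton: Pinehurst 5, Ashgrove 9, Claybrook 7, Millford 4, Oakdale 10.
Webster: Pinehurst 5, Ashgrove 9, Claybrook 7, Millford 3, Oakdale 11.
Oakdale gets 10 under Hamilton and 11 under Webster.

Webster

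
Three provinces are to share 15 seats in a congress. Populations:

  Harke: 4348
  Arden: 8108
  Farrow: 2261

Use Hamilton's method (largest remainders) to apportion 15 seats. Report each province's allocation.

Standard divisor: 14717 ÷ 15 ≈ 981.133.
Standard quotas: Harke 4.4316, Arden 8.2639, Farrow 2.3045.
Lower quotas: Harke 4, Arden 8, Farrow 2 (sum 14, leaving 1 seat).
Remainders in descending order: Harke 0.4316, Farrow 0.3045, Arden 0.2639.
The surplus seat goes to Harke.

Harke=5; Arden=8; Farrow=2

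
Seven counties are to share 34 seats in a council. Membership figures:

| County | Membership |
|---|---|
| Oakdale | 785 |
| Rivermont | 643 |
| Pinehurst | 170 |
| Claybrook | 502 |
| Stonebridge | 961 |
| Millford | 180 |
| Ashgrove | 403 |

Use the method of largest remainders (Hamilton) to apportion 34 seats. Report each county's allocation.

Oakdale=7, Rivermont=6, Pinehurst=1, Claybrook=5, Stonebridge=9, Millford=2, Ashgrove=4

The standard divisor is 3644/34 ≈ 107.176.
Standard quotas: Oakdale 7.324, Rivermont 5.999, Pinehurst 1.586, Claybrook 4.684, Stonebridge 8.967, Millford 1.679, Ashgrove 3.760.
Lower quotas: Oakdale 7, Rivermont 5, Pinehurst 1, Claybrook 4, Stonebridge 8, Millford 1, Ashgrove 3 (sum 29, leaving 5 seats).
Remainders in descending order: Rivermont 0.999, Stonebridge 0.967, Ashgrove 0.760, Claybrook 0.684, Millford 0.679, Pinehurst 0.586, Oakdale 0.324.
The surplus seats go to Rivermont, Stonebridge, Ashgrove, Claybrook, Millford.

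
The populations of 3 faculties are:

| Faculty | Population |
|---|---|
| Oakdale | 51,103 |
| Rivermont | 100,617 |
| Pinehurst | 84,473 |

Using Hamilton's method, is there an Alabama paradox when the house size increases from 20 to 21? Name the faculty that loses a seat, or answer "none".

none

At 20 seats: Oakdale 4, Rivermont 9, Pinehurst 7.
At 21 seats: Oakdale 5, Rivermont 9, Pinehurst 7.
No faculty's allocation decreased.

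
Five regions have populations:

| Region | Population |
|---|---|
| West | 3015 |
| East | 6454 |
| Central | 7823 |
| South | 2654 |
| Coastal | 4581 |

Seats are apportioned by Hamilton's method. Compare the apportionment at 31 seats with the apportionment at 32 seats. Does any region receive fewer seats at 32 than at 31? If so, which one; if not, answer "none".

At 31 seats: West 4, East 8, Central 10, South 3, Coastal 6.
At 32 seats: West 4, East 8, Central 10, South 4, Coastal 6.
No region's allocation decreased.

none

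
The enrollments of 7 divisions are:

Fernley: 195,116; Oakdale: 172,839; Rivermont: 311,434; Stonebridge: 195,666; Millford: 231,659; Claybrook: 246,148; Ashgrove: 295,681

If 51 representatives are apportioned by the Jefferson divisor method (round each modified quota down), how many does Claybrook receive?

8

Standard divisor 1648543/51 ≈ 32324.373; standard quotas: Fernley 6.036, Oakdale 5.347, Rivermont 9.635, Stonebridge 6.053, Millford 7.167, Claybrook 7.615, Ashgrove 9.147.
Rounding down gives 6, 5, 9, 6, 7, 7, 9 = 49 seats, so the divisor must be adjusted.
With modified divisor 30200: modified quotas Fernley 6.461, Oakdale 5.723, Rivermont 10.312, Stonebridge 6.479, Millford 7.671, Claybrook 8.151, Ashgrove 9.791.
Rounding down: Fernley 6, Oakdale 5, Rivermont 10, Stonebridge 6, Millford 7, Claybrook 8, Ashgrove 9 (total 51).
Claybrook receives 8.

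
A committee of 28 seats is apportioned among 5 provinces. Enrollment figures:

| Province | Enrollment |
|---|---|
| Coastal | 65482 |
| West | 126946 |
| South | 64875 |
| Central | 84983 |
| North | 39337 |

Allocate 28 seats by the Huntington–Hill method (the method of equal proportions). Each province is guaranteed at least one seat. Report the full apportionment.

With divisor 13944: modified quotas Coastal 4.696, West 9.104, South 4.653, Central 6.095, North 2.821.
Geometric-mean thresholds: Coastal √(4·5)=4.472, West √(9·10)=9.487, South √(4·5)=4.472, Central √(6·7)=6.481, North √(2·3)=2.449.
Each quota rounded against its threshold gives Coastal 5, West 9, South 5, Central 6, North 3 (total 28).

Coastal: 5; West: 9; South: 5; Central: 6; North: 3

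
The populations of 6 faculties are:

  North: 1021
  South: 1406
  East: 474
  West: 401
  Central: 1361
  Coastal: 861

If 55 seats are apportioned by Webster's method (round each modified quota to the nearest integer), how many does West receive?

Standard divisor 5524/55 ≈ 100.436; standard quotas: North 10.166, South 13.999, East 4.719, West 3.993, Central 13.551, Coastal 8.573.
Rounding to the nearest integer gives 10, 14, 5, 4, 14, 9 = 56 seats, so the divisor must be adjusted.
With modified divisor 101: modified quotas North 10.109, South 13.921, East 4.693, West 3.970, Central 13.475, Coastal 8.525.
Rounding to the nearest integer: North 10, South 14, East 5, West 4, Central 13, Coastal 9 (total 55).
West receives 4.

4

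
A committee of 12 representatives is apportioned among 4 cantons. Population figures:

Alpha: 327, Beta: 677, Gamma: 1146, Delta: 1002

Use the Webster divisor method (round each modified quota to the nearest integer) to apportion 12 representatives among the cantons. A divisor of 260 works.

Alpha 1, Beta 3, Gamma 4, Delta 4

With modified divisor 260: modified quotas Alpha 1.258, Beta 2.604, Gamma 4.408, Delta 3.854.
Rounding to the nearest integer: Alpha 1, Beta 3, Gamma 4, Delta 4 (total 12).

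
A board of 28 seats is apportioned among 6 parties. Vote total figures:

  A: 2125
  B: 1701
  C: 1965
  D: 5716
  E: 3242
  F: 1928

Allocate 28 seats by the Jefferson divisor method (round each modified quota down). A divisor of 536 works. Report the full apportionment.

A 3, B 3, C 3, D 10, E 6, F 3

With modified divisor 536: modified quotas A 3.965, B 3.174, C 3.666, D 10.664, E 6.049, F 3.597.
Rounding down: A 3, B 3, C 3, D 10, E 6, F 3 (total 28).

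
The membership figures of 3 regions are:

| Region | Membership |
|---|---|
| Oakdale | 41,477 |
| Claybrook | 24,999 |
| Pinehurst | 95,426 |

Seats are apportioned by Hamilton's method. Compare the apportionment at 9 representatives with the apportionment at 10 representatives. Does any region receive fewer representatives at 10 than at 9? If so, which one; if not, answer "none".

At 9 seats: Oakdale 2, Claybrook 2, Pinehurst 5.
At 10 seats: Oakdale 3, Claybrook 1, Pinehurst 6.
Claybrook drops from 2 to 1.

Claybrook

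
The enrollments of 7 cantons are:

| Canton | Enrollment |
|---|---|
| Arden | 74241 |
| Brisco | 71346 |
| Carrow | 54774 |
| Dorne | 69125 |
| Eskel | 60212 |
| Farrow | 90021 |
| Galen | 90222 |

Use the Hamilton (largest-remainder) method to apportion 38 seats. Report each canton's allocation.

Standard divisor: 509941 ÷ 38 ≈ 13419.5.
Standard quotas: Arden 5.5323, Brisco 5.3166, Carrow 4.0817, Dorne 5.1511, Eskel 4.4869, Farrow 6.7082, Galen 6.7232.
Lower quotas: Arden 5, Brisco 5, Carrow 4, Dorne 5, Eskel 4, Farrow 6, Galen 6 (sum 35, leaving 3 seats).
Remainders in descending order: Galen 0.7232, Farrow 0.7082, Arden 0.5323, Eskel 0.4869, Brisco 0.3166, Dorne 0.1511, Carrow 0.0817.
The surplus seats go to Galen, Farrow, Arden.

Arden 6; Brisco 5; Carrow 4; Dorne 5; Eskel 4; Farrow 7; Galen 7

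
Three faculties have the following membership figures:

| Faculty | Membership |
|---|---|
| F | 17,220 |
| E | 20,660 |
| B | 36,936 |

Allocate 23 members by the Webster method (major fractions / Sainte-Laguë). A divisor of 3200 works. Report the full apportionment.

F=5; E=6; B=12

With modified divisor 3200: modified quotas F 5.381, E 6.456, B 11.543.
Rounding to the nearest integer: F 5, E 6, B 12 (total 23).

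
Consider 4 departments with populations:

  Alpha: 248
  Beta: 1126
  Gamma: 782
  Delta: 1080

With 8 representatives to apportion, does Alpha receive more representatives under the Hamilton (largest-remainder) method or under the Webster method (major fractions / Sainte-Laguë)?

Webster

Hamilton: Alpha 0, Beta 3, Gamma 2, Delta 3.
Webster: Alpha 1, Beta 3, Gamma 2, Delta 2.
Alpha gets 0 under Hamilton and 1 under Webster.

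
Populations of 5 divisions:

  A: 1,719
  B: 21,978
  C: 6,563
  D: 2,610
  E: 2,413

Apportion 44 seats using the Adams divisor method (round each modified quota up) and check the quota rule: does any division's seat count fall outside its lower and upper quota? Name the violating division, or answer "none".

B

Standard quotas: A 2.144, B 27.408, C 8.184, D 3.255, E 3.009.
Adams allocation: A 3, B 26, C 8, D 4, E 3.
B has quota 27.408 (lower 27, upper 28) but receives 26 — outside the quota interval.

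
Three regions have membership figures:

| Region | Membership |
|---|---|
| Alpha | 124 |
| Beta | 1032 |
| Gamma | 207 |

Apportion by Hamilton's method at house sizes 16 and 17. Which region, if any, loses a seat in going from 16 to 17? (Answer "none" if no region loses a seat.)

Alpha

At 16 seats: Alpha 2, Beta 12, Gamma 2.
At 17 seats: Alpha 1, Beta 13, Gamma 3.
Alpha drops from 2 to 1.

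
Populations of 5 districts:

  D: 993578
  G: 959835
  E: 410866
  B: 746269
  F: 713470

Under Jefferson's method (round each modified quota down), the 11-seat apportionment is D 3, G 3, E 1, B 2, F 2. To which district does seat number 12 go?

Priority for the next seat is population ÷ (current seats + 1).
Priorities: D 248394.500, G 239958.750, E 205433.000, B 248756.333, F 237823.333.
Highest priority: B.

B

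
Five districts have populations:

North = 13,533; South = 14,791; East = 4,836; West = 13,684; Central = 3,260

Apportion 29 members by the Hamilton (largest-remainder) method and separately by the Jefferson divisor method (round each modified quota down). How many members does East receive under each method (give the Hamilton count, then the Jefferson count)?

Hamilton: North 8, South 8, East 3, West 8, Central 2.
Jefferson: North 8, South 9, East 2, West 8, Central 2.
East gets 3 under Hamilton and 2 under Jefferson.

3 and 2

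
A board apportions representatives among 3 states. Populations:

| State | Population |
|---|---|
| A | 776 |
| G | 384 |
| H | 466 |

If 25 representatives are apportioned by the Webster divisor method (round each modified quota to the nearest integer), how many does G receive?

6

Standard divisor 1626/25 ≈ 65.04; standard quotas: A 11.931, G 5.904, H 7.165.
Rounding to the nearest integer gives A 12, G 6, H 7 — total 25, matching the house size, so no adjustment is needed.
G receives 6.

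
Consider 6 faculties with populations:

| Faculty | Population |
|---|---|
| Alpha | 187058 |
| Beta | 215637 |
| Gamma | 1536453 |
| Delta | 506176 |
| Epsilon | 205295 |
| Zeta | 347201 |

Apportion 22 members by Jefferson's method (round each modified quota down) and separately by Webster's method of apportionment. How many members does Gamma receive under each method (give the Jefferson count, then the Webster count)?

Jefferson: Alpha 1, Beta 1, Gamma 13, Delta 4, Epsilon 1, Zeta 2.
Webster: Alpha 1, Beta 2, Gamma 11, Delta 4, Epsilon 1, Zeta 3.
Gamma gets 13 under Jefferson and 11 under Webster.

13 and 11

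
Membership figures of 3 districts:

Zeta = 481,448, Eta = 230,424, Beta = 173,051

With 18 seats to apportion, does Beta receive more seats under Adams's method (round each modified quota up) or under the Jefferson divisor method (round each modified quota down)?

Adams: Zeta 9, Eta 5, Beta 4.
Jefferson: Zeta 10, Eta 5, Beta 3.
Beta gets 4 under Adams and 3 under Jefferson.

Adams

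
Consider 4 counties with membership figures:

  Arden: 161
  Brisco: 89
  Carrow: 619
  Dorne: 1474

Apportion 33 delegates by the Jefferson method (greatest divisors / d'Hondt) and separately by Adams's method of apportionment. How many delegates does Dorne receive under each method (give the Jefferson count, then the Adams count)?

Jefferson: Arden 2, Brisco 1, Carrow 9, Dorne 21.
Adams: Arden 3, Brisco 2, Carrow 8, Dorne 20.
Dorne gets 21 under Jefferson and 20 under Adams.

21 and 20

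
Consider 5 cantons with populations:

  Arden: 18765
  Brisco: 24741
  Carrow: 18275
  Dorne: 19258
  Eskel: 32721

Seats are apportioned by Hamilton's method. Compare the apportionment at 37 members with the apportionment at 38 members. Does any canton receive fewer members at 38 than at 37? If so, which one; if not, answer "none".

none

At 37 seats: Arden 6, Brisco 8, Carrow 6, Dorne 6, Eskel 11.
At 38 seats: Arden 6, Brisco 8, Carrow 6, Dorne 7, Eskel 11.
No canton's allocation decreased.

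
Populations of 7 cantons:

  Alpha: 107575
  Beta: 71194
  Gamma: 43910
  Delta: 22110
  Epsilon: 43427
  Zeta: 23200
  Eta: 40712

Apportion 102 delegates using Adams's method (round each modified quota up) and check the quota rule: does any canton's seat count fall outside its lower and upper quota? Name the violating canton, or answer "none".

Standard quotas: Alpha 31.161, Beta 20.623, Gamma 12.719, Delta 6.405, Epsilon 12.579, Zeta 6.720, Eta 11.793.
Adams allocation: Alpha 30, Beta 20, Gamma 13, Delta 7, Epsilon 13, Zeta 7, Eta 12.
Alpha has quota 31.161 (lower 31, upper 32) but receives 30 — outside the quota interval.

Alpha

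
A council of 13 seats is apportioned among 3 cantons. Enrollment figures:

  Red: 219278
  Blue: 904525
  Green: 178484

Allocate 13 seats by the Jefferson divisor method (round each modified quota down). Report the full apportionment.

Red=2; Blue=10; Green=1

Standard divisor 1302287/13 ≈ 100175.923; standard quotas: Red 2.189, Blue 9.029, Green 1.782.
Rounding down gives 2, 9, 1 = 12 seats, so the divisor must be adjusted.
With modified divisor 90210.4: modified quotas Red 2.431, Blue 10.027, Green 1.979.
Rounding down: Red 2, Blue 10, Green 1 (total 13).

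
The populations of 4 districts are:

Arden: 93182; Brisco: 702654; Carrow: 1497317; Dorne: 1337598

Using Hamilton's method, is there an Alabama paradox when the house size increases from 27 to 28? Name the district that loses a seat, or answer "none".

none

At 27 seats: Arden 1, Brisco 5, Carrow 11, Dorne 10.
At 28 seats: Arden 1, Brisco 5, Carrow 12, Dorne 10.
No district's allocation decreased.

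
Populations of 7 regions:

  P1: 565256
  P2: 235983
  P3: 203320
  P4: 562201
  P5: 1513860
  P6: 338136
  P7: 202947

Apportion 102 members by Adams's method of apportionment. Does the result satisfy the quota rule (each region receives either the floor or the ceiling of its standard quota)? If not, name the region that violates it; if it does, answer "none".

P5

Standard quotas: P1 15.920, P2 6.646, P3 5.726, P4 15.834, P5 42.636, P6 9.523, P7 5.716.
Adams allocation: P1 16, P2 7, P3 6, P4 16, P5 41, P6 10, P7 6.
P5 has quota 42.636 (lower 42, upper 43) but receives 41 — outside the quota interval.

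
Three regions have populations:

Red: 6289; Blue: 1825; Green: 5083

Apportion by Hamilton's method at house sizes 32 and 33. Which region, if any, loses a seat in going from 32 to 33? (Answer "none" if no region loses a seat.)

At 32 seats: Red 15, Blue 5, Green 12.
At 33 seats: Red 16, Blue 4, Green 13.
Blue drops from 5 to 4.

Blue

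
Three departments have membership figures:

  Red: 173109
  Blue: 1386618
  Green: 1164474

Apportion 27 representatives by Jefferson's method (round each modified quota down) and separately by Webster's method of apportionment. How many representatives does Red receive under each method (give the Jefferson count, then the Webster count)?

Jefferson: Red 1, Blue 14, Green 12.
Webster: Red 2, Blue 14, Green 11.
Red gets 1 under Jefferson and 2 under Webster.

1 and 2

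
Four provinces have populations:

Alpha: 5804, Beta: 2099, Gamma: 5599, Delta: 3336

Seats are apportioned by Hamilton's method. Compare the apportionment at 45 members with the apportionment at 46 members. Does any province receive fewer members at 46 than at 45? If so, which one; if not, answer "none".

none

At 45 seats: Alpha 15, Beta 6, Gamma 15, Delta 9.
At 46 seats: Alpha 16, Beta 6, Gamma 15, Delta 9.
No province's allocation decreased.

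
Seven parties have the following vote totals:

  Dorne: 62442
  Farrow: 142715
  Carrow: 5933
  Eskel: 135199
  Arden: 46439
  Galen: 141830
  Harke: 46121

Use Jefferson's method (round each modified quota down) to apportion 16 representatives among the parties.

Dorne: 2, Farrow: 4, Carrow: 0, Eskel: 4, Arden: 1, Galen: 4, Harke: 1

Standard divisor 580679/16 ≈ 36292.438; standard quotas: Dorne 1.721, Farrow 3.932, Carrow 0.163, Eskel 3.725, Arden 1.280, Galen 3.908, Harke 1.271.
Rounding down gives 1, 3, 0, 3, 1, 3, 1 = 12 seats, so the divisor must be adjusted.
With modified divisor 29900: modified quotas Dorne 2.088, Farrow 4.773, Carrow 0.198, Eskel 4.522, Arden 1.553, Galen 4.743, Harke 1.543.
Rounding down: Dorne 2, Farrow 4, Carrow 0, Eskel 4, Arden 1, Galen 4, Harke 1 (total 16).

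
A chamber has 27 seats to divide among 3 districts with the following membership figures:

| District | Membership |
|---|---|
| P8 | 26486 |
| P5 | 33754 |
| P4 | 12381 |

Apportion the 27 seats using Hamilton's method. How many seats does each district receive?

P8=10, P5=12, P4=5

The standard divisor is 72621/27 ≈ 2689.667.
Standard quotas: P8 9.8473, P5 12.5495, P4 4.6032.
Lower quotas: P8 9, P5 12, P4 4 (sum 25, leaving 2 seats).
Remainders in descending order: P8 0.8473, P4 0.6032, P5 0.5495.
The surplus seats go to P8, P4.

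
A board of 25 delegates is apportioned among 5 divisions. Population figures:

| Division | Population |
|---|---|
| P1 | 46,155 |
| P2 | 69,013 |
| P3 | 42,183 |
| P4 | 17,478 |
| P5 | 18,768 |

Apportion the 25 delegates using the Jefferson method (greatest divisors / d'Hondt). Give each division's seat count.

P1=6, P2=9, P3=6, P4=2, P5=2

Standard divisor 193597/25 ≈ 7743.88; standard quotas: P1 5.960, P2 8.912, P3 5.447, P4 2.257, P5 2.424.
Rounding down gives 5, 8, 5, 2, 2 = 22 seats, so the divisor must be adjusted.
With modified divisor 7000: modified quotas P1 6.594, P2 9.859, P3 6.026, P4 2.497, P5 2.681.
Rounding down: P1 6, P2 9, P3 6, P4 2, P5 2 (total 25).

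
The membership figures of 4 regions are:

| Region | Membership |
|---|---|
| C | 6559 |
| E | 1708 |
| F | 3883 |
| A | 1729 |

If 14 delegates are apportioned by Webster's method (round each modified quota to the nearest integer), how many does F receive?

Standard divisor 13879/14 ≈ 991.357; standard quotas: C 6.616, E 1.723, F 3.917, A 1.744.
Rounding to the nearest integer gives 7, 2, 4, 2 = 15 seats, so the divisor must be adjusted.
With modified divisor 1100: modified quotas C 5.963, E 1.553, F 3.530, A 1.572.
Rounding to the nearest integer: C 6, E 2, F 4, A 2 (total 14).
F receives 4.

4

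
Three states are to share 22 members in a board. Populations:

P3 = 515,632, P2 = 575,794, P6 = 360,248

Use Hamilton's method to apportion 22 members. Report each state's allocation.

P3=8, P2=9, P6=5

Standard divisor: 1451674 ÷ 22 ≈ 65985.182.
Standard quotas: P3 7.8144, P2 8.7261, P6 5.4595.
Lower quotas: P3 7, P2 8, P6 5 (sum 20, leaving 2 seats).
Remainders in descending order: P3 0.8144, P2 0.7261, P6 0.4595.
Largest remainders: P3, P2 receive the extra seats.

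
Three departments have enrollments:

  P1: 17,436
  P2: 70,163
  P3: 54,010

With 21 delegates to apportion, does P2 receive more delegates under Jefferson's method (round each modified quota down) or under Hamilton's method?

Jefferson: P1 2, P2 11, P3 8.
Hamilton: P1 3, P2 10, P3 8.
P2 gets 11 under Jefferson and 10 under Hamilton.

Jefferson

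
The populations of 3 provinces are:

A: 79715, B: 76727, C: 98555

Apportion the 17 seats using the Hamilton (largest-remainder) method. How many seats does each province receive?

Total 254997; standard divisor 254997/17 ≈ 14999.824.
Standard quotas: A 5.3144, B 5.1152, C 6.5704.
Lower quotas: A 5, B 5, C 6 (sum 16, leaving 1 seat).
Remainders in descending order: C 0.5704, A 0.3144, B 0.1152.
Largest remainder: C receives the extra seat.

A 5, B 5, C 7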